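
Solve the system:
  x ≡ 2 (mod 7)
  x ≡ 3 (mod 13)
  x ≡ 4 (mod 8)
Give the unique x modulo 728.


Moduli 7, 13, 8 are pairwise coprime; by CRT there is a unique solution modulo M = 7 · 13 · 8 = 728.
Solve pairwise, accumulating the modulus:
  Start with x ≡ 2 (mod 7).
  Combine with x ≡ 3 (mod 13): since gcd(7, 13) = 1, we get a unique residue mod 91.
    Write x = 2 + 7·t and substitute into x ≡ 3 (mod 13): 7·t ≡ 3 − 2 = 1 (mod 13).
    The inverse of 7 mod 13 is 2 (since 7·2 = 14 = 1·13 + 1), so t ≡ 2·1 = 2 ≡ 2 (mod 13).
    Then x = 2 + 7·2 = 16, valid modulo lcm(7, 13) = 91: x ≡ 16 (mod 91).
  Combine with x ≡ 4 (mod 8): since gcd(91, 8) = 1, we get a unique residue mod 728.
    Write x = 16 + 91·t and substitute into x ≡ 4 (mod 8): 91·t ≡ 4 − 16 = -12 (mod 8).
    Reduce coefficients mod 8: 3·t ≡ 4 (mod 8).
    The inverse of 3 mod 8 is 3 (since 3·3 = 9 = 1·8 + 1), so t ≡ 3·4 = 12 ≡ 4 (mod 8).
    Then x = 16 + 91·4 = 380, valid modulo lcm(91, 8) = 728: x ≡ 380 (mod 728).
Verify: 380 mod 7 = 2 ✓, 380 mod 13 = 3 ✓, 380 mod 8 = 4 ✓.

x ≡ 380 (mod 728).


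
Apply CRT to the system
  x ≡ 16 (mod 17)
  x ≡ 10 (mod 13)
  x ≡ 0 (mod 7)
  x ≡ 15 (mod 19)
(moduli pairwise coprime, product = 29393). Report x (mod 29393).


Product of moduli M = 17 · 13 · 7 · 19 = 29393.
Merge one congruence at a time:
  Start: x ≡ 16 (mod 17).
  Combine with x ≡ 10 (mod 13); new modulus lcm = 221.
    Write x = 16 + 17·t and substitute into x ≡ 10 (mod 13): 17·t ≡ 10 − 16 = -6 (mod 13).
    Reduce coefficients mod 13: 4·t ≡ 7 (mod 13).
    The inverse of 4 mod 13 is 10 (since 4·10 = 40 = 3·13 + 1), so t ≡ 10·7 = 70 ≡ 5 (mod 13).
    Then x = 16 + 17·5 = 101, valid modulo lcm(17, 13) = 221: x ≡ 101 (mod 221).
  Combine with x ≡ 0 (mod 7); new modulus lcm = 1547.
    Write x = 101 + 221·t and substitute into x ≡ 0 (mod 7): 221·t ≡ 0 − 101 = -101 (mod 7).
    Reduce coefficients mod 7: 4·t ≡ 4 (mod 7).
    The inverse of 4 mod 7 is 2 (since 4·2 = 8 = 1·7 + 1), so t ≡ 2·4 = 8 ≡ 1 (mod 7).
    Then x = 101 + 221·1 = 322, valid modulo lcm(221, 7) = 1547: x ≡ 322 (mod 1547).
  Combine with x ≡ 15 (mod 19); new modulus lcm = 29393.
    Write x = 322 + 1547·t and substitute into x ≡ 15 (mod 19): 1547·t ≡ 15 − 322 = -307 (mod 19).
    Reduce coefficients mod 19: 8·t ≡ 16 (mod 19).
    The inverse of 8 mod 19 is 12 (since 8·12 = 96 = 5·19 + 1), so t ≡ 12·16 = 192 ≡ 2 (mod 19).
    Then x = 322 + 1547·2 = 3416, valid modulo lcm(1547, 19) = 29393: x ≡ 3416 (mod 29393).
Verify against each original: 3416 mod 17 = 16, 3416 mod 13 = 10, 3416 mod 7 = 0, 3416 mod 19 = 15.

x ≡ 3416 (mod 29393).


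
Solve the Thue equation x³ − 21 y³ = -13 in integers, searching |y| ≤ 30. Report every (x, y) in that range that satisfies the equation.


The equation is x³ - 21y³ = -13. For fixed y, x³ = 21·y³ − 13, so a solution requires the RHS to be a perfect cube.
Strategy: iterate y from -30 to 30, compute RHS = 21·y³ − 13, and check whether it is a (positive or negative) perfect cube.
Check small values of y:
  y = 0: RHS = -13 is not a perfect cube.
  y = 1: RHS = 8 = (2)³ ⇒ x = 2 works.
  y = -1: RHS = -34 is not a perfect cube.
  y = 2: RHS = 155 is not a perfect cube.
  y = -2: RHS = -181 is not a perfect cube.
  y = 3: RHS = 554 is not a perfect cube.
  y = -3: RHS = -580 is not a perfect cube.
Continuing, at y = 4: RHS = 1331 = (11)³ ⇒ x = 11 works.
Searching the remaining y in |y| ≤ 30 finds no further solutions.
Collected solutions: (2, 1), (11, 4).

Solutions (with |y| ≤ 30): (2, 1), (11, 4).


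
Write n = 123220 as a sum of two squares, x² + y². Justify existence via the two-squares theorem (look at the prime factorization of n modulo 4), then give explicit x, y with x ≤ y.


Step 1: Factor n = 123220 = 2^2 · 5 · 61 · 101.
Step 2: Check the mod-4 condition on each prime factor: 2 = 2 (special); 5 ≡ 1 (mod 4), exponent 1; 61 ≡ 1 (mod 4), exponent 1; 101 ≡ 1 (mod 4), exponent 1.
All primes ≡ 3 (mod 4) appear to even exponent (or don't appear), so by the two-squares theorem n IS expressible as a sum of two squares.
Step 3: Build a representation. Group n = k² · m with k = 2 and m = 5 · 61 · 101 = 30805 (a product of primes ≡ 1 (mod 4)); a representation of m scales to one of n via (k·x)² + (k·y)² = k²(x² + y²). Each prime p ≡ 1 (mod 4) is itself a sum of two squares; find a² by testing p − a² for a perfect square:
  5: 5 − 1² = 4 = 2² ⇒ 5 = 1² + 2².
  61: 61 − 1² = 60, 61 − 2² = 57, 61 − 3² = 52, 61 − 4² = 45, 61 − 5² = 36 = 6² ⇒ 61 = 5² + 6².
  101: 101 − 1² = 100 = 10² ⇒ 101 = 1² + 10².
  Combine using the Brahmagupta–Fibonacci identity (a² + b²)(c² + d²) = (ac − bd)² + (ad + bc)² = (ac + bd)² + (ad − bc)²:
  5 · 61 = 305: from (1² + 2²)(5² + 6²), take (1·5 − 2·6, 1·6 + 2·5) = (5 − 12, 6 + 10) = (-7, 16); dropping signs (only squares matter) gives (7, 16); check 7² + 16² = 49 + 256 = 305 ✓.
  305 · 101 = 30805: from (7² + 16²)(1² + 10²), take (7·1 − 16·10, 7·10 + 16·1) = (7 − 160, 70 + 16) = (-153, 86); dropping signs (only squares matter) gives (153, 86); check 153² + 86² = 23409 + 7396 = 30805 ✓.
  Scale by k = 2: (2·153, 2·86) = (306, 172).
Step 4: Order so x ≤ y and verify: 172² + 306² = 29584 + 93636 = 123220 = n. ✓

n = 123220 = 172² + 306² (one valid representation with x ≤ y).


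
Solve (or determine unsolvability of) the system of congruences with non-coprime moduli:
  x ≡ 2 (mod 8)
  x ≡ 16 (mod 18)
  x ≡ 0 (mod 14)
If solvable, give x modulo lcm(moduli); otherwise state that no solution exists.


Moduli 8, 18, 14 are not pairwise coprime, so CRT works modulo lcm(m_i) when all pairwise compatibility conditions hold.
Pairwise compatibility: gcd(m_i, m_j) must divide a_i - a_j for every pair.
Merge one congruence at a time:
  Start: x ≡ 2 (mod 8).
  Combine with x ≡ 16 (mod 18): gcd(8, 18) = 2; 16 - 2 = 14, which IS divisible by 2, so compatible.
    Write x = 2 + 8·t and substitute into x ≡ 16 (mod 18): 8·t ≡ 16 − 2 = 14 (mod 18).
    Divide the congruence (and modulus) by g = 2: 4·t ≡ 7 (mod 9).
    The inverse of 4 mod 9 is 7 (since 4·7 = 28 = 3·9 + 1), so t ≡ 7·7 = 49 ≡ 4 (mod 9).
    Then x = 2 + 8·4 = 34, valid modulo lcm(8, 18) = 72: x ≡ 34 (mod 72).
  Combine with x ≡ 0 (mod 14): gcd(72, 14) = 2; 0 - 34 = -34, which IS divisible by 2, so compatible.
    Write x = 34 + 72·t and substitute into x ≡ 0 (mod 14): 72·t ≡ 0 − 34 = -34 (mod 14).
    Divide the congruence (and modulus) by g = 2: 36·t ≡ -17 (mod 7).
    Reduce coefficients mod 7: 1·t ≡ 4 (mod 7).
    So t ≡ 4 (mod 7).
    Then x = 34 + 72·4 = 322, valid modulo lcm(72, 14) = 504: x ≡ 322 (mod 504).
Verify: 322 mod 8 = 2, 322 mod 18 = 16, 322 mod 14 = 0.

x ≡ 322 (mod 504).


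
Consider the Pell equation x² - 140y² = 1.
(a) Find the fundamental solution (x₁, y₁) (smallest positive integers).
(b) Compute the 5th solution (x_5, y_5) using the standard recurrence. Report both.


Step 1: Find the fundamental solution (x₁, y₁) of x² - 140y² = 1.
  Expand √140 as a continued fraction. a₀ = ⌊√140⌋ = 11; iterate m_{k+1} = d_k·a_k − m_k, d_{k+1} = (140 − m_{k+1}²)/d_k, a_{k+1} = ⌊(a₀ + m_{k+1})/d_{k+1}⌋ (starting m₀ = 0, d₀ = 1), with convergents p_k = a_k·p_{k-1} + p_{k-2}, q_k = a_k·q_{k-1} + q_{k-2} (p₋₁ = 1, q₋₁ = 0):
  k = 0: a₀ = 11; p₀/q₀ = 11/1; p₀² − 140·q₀² = 121 − 140 = -19.
  k = 1: m = 11, d = 19, a = ⌊(11 + 11)/19⌋ = 1; p/q = (1·11 + 1)/(1·1 + 0) = 12/1; p² − 140·q² = 144 − 140 = 4.
  k = 2: m = 8, d = 4, a = ⌊(11 + 8)/4⌋ = 4; p/q = (4·12 + 11)/(4·1 + 1) = 59/5; p² − 140·q² = 3481 − 3500 = -19.
  k = 3: m = 8, d = 19, a = ⌊(11 + 8)/19⌋ = 1; p/q = (1·59 + 12)/(1·5 + 1) = 71/6; p² − 140·q² = 5041 − 5040 = 1.
  The first convergent with p² − 140·q² = 1 gives the fundamental solution (x₁, y₁) = (71, 6).
Step 2: Apply the recurrence (x_{n+1}, y_{n+1}) = (x₁x_n + 140y₁y_n, x₁y_n + y₁x_n) repeatedly.
  From (x_1, y_1) = (71, 6): x_2 = 71·71 + 140·6·6 = 10081; y_2 = 71·6 + 6·71 = 852.
  From (x_2, y_2) = (10081, 852): x_3 = 71·10081 + 140·6·852 = 1431431; y_3 = 71·852 + 6·10081 = 120978.
  From (x_3, y_3) = (1431431, 120978): x_4 = 71·1431431 + 140·6·120978 = 203253121; y_4 = 71·120978 + 6·1431431 = 17178024.
  From (x_4, y_4) = (203253121, 17178024): x_5 = 71·203253121 + 140·6·17178024 = 28860511751; y_5 = 71·17178024 + 6·203253121 = 2439158430.
Step 3: Verify x_5² - 140·y_5² = 832929138529609086001 - 832929138529609086000 = 1 (should be 1). ✓

(x_1, y_1) = (71, 6); (x_5, y_5) = (28860511751, 2439158430).


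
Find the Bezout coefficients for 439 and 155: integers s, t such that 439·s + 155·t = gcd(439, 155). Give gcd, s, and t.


Euclidean algorithm on (439, 155) — divide until remainder is 0:
  439 = 2 · 155 + 129
  155 = 1 · 129 + 26
  129 = 4 · 26 + 25
  26 = 1 · 25 + 1
  25 = 25 · 1 + 0
gcd(439, 155) = 1.
Track Bezout coefficients alongside the remainders: start with r₀ = 439 = a·1 + b·0 (s = 1, t = 0) and r₁ = 155 = a·0 + b·1 (s = 0, t = 1); each new remainder r_{k+1} = r_{k-1} − q_k·r_k inherits s_{k+1} = s_{k-1} − q_k·s_k, t_{k+1} = t_{k-1} − q_k·t_k, so r_k = a·s_k + b·t_k at every step:
  q = 2: r = 129, s = 1 − 2·0 = 1, t = 0 − 2·1 = -2  (check: 439·1 + 155·(-2) = 129)
  q = 1: r = 26, s = 0 − 1·1 = -1, t = 1 − 1·(-2) = 3  (check: 439·(-1) + 155·3 = 26)
  q = 4: r = 25, s = 1 − 4·(-1) = 5, t = -2 − 4·3 = -14  (check: 439·5 + 155·(-14) = 25)
  q = 1: r = 1, s = -1 − 1·5 = -6, t = 3 − 1·(-14) = 17  (check: 439·(-6) + 155·17 = 1)
The row with r = 1 (the gcd) gives the Bezout coefficients s = -6, t = 17.
Result: 439 · (-6) + 155 · (17) = 1.

gcd(439, 155) = 1; s = -6, t = 17 (check: 439·(-6) + 155·17 = 1).


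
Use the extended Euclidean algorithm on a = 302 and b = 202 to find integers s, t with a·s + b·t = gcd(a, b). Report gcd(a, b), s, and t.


Euclidean algorithm on (302, 202) — divide until remainder is 0:
  302 = 1 · 202 + 100
  202 = 2 · 100 + 2
  100 = 50 · 2 + 0
gcd(302, 202) = 2.
Track Bezout coefficients alongside the remainders: start with r₀ = 302 = a·1 + b·0 (s = 1, t = 0) and r₁ = 202 = a·0 + b·1 (s = 0, t = 1); each new remainder r_{k+1} = r_{k-1} − q_k·r_k inherits s_{k+1} = s_{k-1} − q_k·s_k, t_{k+1} = t_{k-1} − q_k·t_k, so r_k = a·s_k + b·t_k at every step:
  q = 1: r = 100, s = 1 − 1·0 = 1, t = 0 − 1·1 = -1  (check: 302·1 + 202·(-1) = 100)
  q = 2: r = 2, s = 0 − 2·1 = -2, t = 1 − 2·(-1) = 3  (check: 302·(-2) + 202·3 = 2)
The row with r = 2 (the gcd) gives the Bezout coefficients s = -2, t = 3.
Result: 302 · (-2) + 202 · (3) = 2.

gcd(302, 202) = 2; s = -2, t = 3 (check: 302·(-2) + 202·3 = 2).


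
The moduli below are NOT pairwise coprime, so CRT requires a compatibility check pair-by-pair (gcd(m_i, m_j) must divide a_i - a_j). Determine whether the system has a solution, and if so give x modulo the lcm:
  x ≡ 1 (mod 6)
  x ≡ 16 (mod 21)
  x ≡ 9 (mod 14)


Moduli 6, 21, 14 are not pairwise coprime, so CRT works modulo lcm(m_i) when all pairwise compatibility conditions hold.
Pairwise compatibility: gcd(m_i, m_j) must divide a_i - a_j for every pair.
Merge one congruence at a time:
  Start: x ≡ 1 (mod 6).
  Combine with x ≡ 16 (mod 21): gcd(6, 21) = 3; 16 - 1 = 15, which IS divisible by 3, so compatible.
    Write x = 1 + 6·t and substitute into x ≡ 16 (mod 21): 6·t ≡ 16 − 1 = 15 (mod 21).
    Divide the congruence (and modulus) by g = 3: 2·t ≡ 5 (mod 7).
    The inverse of 2 mod 7 is 4 (since 2·4 = 8 = 1·7 + 1), so t ≡ 4·5 = 20 ≡ 6 (mod 7).
    Then x = 1 + 6·6 = 37, valid modulo lcm(6, 21) = 42: x ≡ 37 (mod 42).
  Combine with x ≡ 9 (mod 14): gcd(42, 14) = 14; 9 - 37 = -28, which IS divisible by 14, so compatible.
    Write x = 37 + 42·t and substitute into x ≡ 9 (mod 14): 42·t ≡ 9 − 37 = -28 (mod 14).
    Divide the congruence (and modulus) by g = 14: 3·t ≡ -2 (mod 1).
    Modulo 1 every t works; take t = 0.
    Then x = 37 + 42·0 = 37, valid modulo lcm(42, 14) = 42: x ≡ 37 (mod 42).
Verify: 37 mod 6 = 1, 37 mod 21 = 16, 37 mod 14 = 9.

x ≡ 37 (mod 42).


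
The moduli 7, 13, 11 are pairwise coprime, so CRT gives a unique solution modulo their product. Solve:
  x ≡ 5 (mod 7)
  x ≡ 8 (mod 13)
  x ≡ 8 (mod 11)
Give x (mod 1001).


Moduli 7, 13, 11 are pairwise coprime; by CRT there is a unique solution modulo M = 7 · 13 · 11 = 1001.
Solve pairwise, accumulating the modulus:
  Start with x ≡ 5 (mod 7).
  Combine with x ≡ 8 (mod 13): since gcd(7, 13) = 1, we get a unique residue mod 91.
    Write x = 5 + 7·t and substitute into x ≡ 8 (mod 13): 7·t ≡ 8 − 5 = 3 (mod 13).
    The inverse of 7 mod 13 is 2 (since 7·2 = 14 = 1·13 + 1), so t ≡ 2·3 = 6 ≡ 6 (mod 13).
    Then x = 5 + 7·6 = 47, valid modulo lcm(7, 13) = 91: x ≡ 47 (mod 91).
  Combine with x ≡ 8 (mod 11): since gcd(91, 11) = 1, we get a unique residue mod 1001.
    Write x = 47 + 91·t and substitute into x ≡ 8 (mod 11): 91·t ≡ 8 − 47 = -39 (mod 11).
    Reduce coefficients mod 11: 3·t ≡ 5 (mod 11).
    The inverse of 3 mod 11 is 4 (since 3·4 = 12 = 1·11 + 1), so t ≡ 4·5 = 20 ≡ 9 (mod 11).
    Then x = 47 + 91·9 = 866, valid modulo lcm(91, 11) = 1001: x ≡ 866 (mod 1001).
Verify: 866 mod 7 = 5 ✓, 866 mod 13 = 8 ✓, 866 mod 11 = 8 ✓.

x ≡ 866 (mod 1001).


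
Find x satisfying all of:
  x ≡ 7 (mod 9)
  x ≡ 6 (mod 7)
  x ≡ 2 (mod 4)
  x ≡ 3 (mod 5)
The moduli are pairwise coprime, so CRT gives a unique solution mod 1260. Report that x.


Product of moduli M = 9 · 7 · 4 · 5 = 1260.
Merge one congruence at a time:
  Start: x ≡ 7 (mod 9).
  Combine with x ≡ 6 (mod 7); new modulus lcm = 63.
    Write x = 7 + 9·t and substitute into x ≡ 6 (mod 7): 9·t ≡ 6 − 7 = -1 (mod 7).
    Reduce coefficients mod 7: 2·t ≡ 6 (mod 7).
    The inverse of 2 mod 7 is 4 (since 2·4 = 8 = 1·7 + 1), so t ≡ 4·6 = 24 ≡ 3 (mod 7).
    Then x = 7 + 9·3 = 34, valid modulo lcm(9, 7) = 63: x ≡ 34 (mod 63).
  Combine with x ≡ 2 (mod 4); new modulus lcm = 252.
    Write x = 34 + 63·t and substitute into x ≡ 2 (mod 4): 63·t ≡ 2 − 34 = -32 (mod 4).
    Reduce coefficients mod 4: 3·t ≡ 0 (mod 4).
    The inverse of 3 mod 4 is 3 (since 3·3 = 9 = 2·4 + 1), so t ≡ 3·0 = 0 ≡ 0 (mod 4).
    Then x = 34 + 63·0 = 34, valid modulo lcm(63, 4) = 252: x ≡ 34 (mod 252).
  Combine with x ≡ 3 (mod 5); new modulus lcm = 1260.
    Write x = 34 + 252·t and substitute into x ≡ 3 (mod 5): 252·t ≡ 3 − 34 = -31 (mod 5).
    Reduce coefficients mod 5: 2·t ≡ 4 (mod 5).
    The inverse of 2 mod 5 is 3 (since 2·3 = 6 = 1·5 + 1), so t ≡ 3·4 = 12 ≡ 2 (mod 5).
    Then x = 34 + 252·2 = 538, valid modulo lcm(252, 5) = 1260: x ≡ 538 (mod 1260).
Verify against each original: 538 mod 9 = 7, 538 mod 7 = 6, 538 mod 4 = 2, 538 mod 5 = 3.

x ≡ 538 (mod 1260).


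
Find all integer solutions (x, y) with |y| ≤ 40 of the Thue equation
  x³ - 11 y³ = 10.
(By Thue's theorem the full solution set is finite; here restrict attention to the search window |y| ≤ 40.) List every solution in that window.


The equation is x³ - 11y³ = 10. For fixed y, x³ = 11·y³ + 10, so a solution requires the RHS to be a perfect cube.
Strategy: iterate y from -40 to 40, compute RHS = 11·y³ + 10, and check whether it is a (positive or negative) perfect cube.
Check small values of y:
  y = 0: RHS = 10 is not a perfect cube.
  y = 1: RHS = 21 is not a perfect cube.
  y = -1: RHS = -1 = (-1)³ ⇒ x = -1 works.
  y = 2: RHS = 98 is not a perfect cube.
  y = -2: RHS = -78 is not a perfect cube.
  y = 3: RHS = 307 is not a perfect cube.
  y = -3: RHS = -287 is not a perfect cube.
Continuing the search up to |y| = 40 finds no further solutions beyond those listed.
Collected solutions: (-1, -1).

Solutions (with |y| ≤ 40): (-1, -1).


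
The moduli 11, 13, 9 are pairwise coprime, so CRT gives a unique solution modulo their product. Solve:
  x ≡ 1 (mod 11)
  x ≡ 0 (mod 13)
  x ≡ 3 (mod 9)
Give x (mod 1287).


Moduli 11, 13, 9 are pairwise coprime; by CRT there is a unique solution modulo M = 11 · 13 · 9 = 1287.
Solve pairwise, accumulating the modulus:
  Start with x ≡ 1 (mod 11).
  Combine with x ≡ 0 (mod 13): since gcd(11, 13) = 1, we get a unique residue mod 143.
    Write x = 1 + 11·t and substitute into x ≡ 0 (mod 13): 11·t ≡ 0 − 1 = -1 (mod 13).
    Reduce coefficients mod 13: 11·t ≡ 12 (mod 13).
    The inverse of 11 mod 13 is 6 (since 11·6 = 66 = 5·13 + 1), so t ≡ 6·12 = 72 ≡ 7 (mod 13).
    Then x = 1 + 11·7 = 78, valid modulo lcm(11, 13) = 143: x ≡ 78 (mod 143).
  Combine with x ≡ 3 (mod 9): since gcd(143, 9) = 1, we get a unique residue mod 1287.
    Write x = 78 + 143·t and substitute into x ≡ 3 (mod 9): 143·t ≡ 3 − 78 = -75 (mod 9).
    Reduce coefficients mod 9: 8·t ≡ 6 (mod 9).
    The inverse of 8 mod 9 is 8 (since 8·8 = 64 = 7·9 + 1), so t ≡ 8·6 = 48 ≡ 3 (mod 9).
    Then x = 78 + 143·3 = 507, valid modulo lcm(143, 9) = 1287: x ≡ 507 (mod 1287).
Verify: 507 mod 11 = 1 ✓, 507 mod 13 = 0 ✓, 507 mod 9 = 3 ✓.

x ≡ 507 (mod 1287).


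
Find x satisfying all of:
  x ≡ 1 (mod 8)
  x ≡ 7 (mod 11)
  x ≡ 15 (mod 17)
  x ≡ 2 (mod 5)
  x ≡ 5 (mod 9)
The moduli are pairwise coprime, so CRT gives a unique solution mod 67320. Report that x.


Product of moduli M = 8 · 11 · 17 · 5 · 9 = 67320.
Merge one congruence at a time:
  Start: x ≡ 1 (mod 8).
  Combine with x ≡ 7 (mod 11); new modulus lcm = 88.
    Write x = 1 + 8·t and substitute into x ≡ 7 (mod 11): 8·t ≡ 7 − 1 = 6 (mod 11).
    The inverse of 8 mod 11 is 7 (since 8·7 = 56 = 5·11 + 1), so t ≡ 7·6 = 42 ≡ 9 (mod 11).
    Then x = 1 + 8·9 = 73, valid modulo lcm(8, 11) = 88: x ≡ 73 (mod 88).
  Combine with x ≡ 15 (mod 17); new modulus lcm = 1496.
    Write x = 73 + 88·t and substitute into x ≡ 15 (mod 17): 88·t ≡ 15 − 73 = -58 (mod 17).
    Reduce coefficients mod 17: 3·t ≡ 10 (mod 17).
    The inverse of 3 mod 17 is 6 (since 3·6 = 18 = 1·17 + 1), so t ≡ 6·10 = 60 ≡ 9 (mod 17).
    Then x = 73 + 88·9 = 865, valid modulo lcm(88, 17) = 1496: x ≡ 865 (mod 1496).
  Combine with x ≡ 2 (mod 5); new modulus lcm = 7480.
    Write x = 865 + 1496·t and substitute into x ≡ 2 (mod 5): 1496·t ≡ 2 − 865 = -863 (mod 5).
    Reduce coefficients mod 5: 1·t ≡ 2 (mod 5).
    So t ≡ 2 (mod 5).
    Then x = 865 + 1496·2 = 3857, valid modulo lcm(1496, 5) = 7480: x ≡ 3857 (mod 7480).
  Combine with x ≡ 5 (mod 9); new modulus lcm = 67320.
    Write x = 3857 + 7480·t and substitute into x ≡ 5 (mod 9): 7480·t ≡ 5 − 3857 = -3852 (mod 9).
    Reduce coefficients mod 9: 1·t ≡ 0 (mod 9).
    So t ≡ 0 (mod 9).
    Then x = 3857 + 7480·0 = 3857, valid modulo lcm(7480, 9) = 67320: x ≡ 3857 (mod 67320).
Verify against each original: 3857 mod 8 = 1, 3857 mod 11 = 7, 3857 mod 17 = 15, 3857 mod 5 = 2, 3857 mod 9 = 5.

x ≡ 3857 (mod 67320).


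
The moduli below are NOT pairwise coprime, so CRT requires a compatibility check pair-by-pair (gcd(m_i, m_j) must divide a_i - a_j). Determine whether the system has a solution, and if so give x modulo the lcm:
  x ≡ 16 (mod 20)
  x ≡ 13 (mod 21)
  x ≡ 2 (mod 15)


Moduli 20, 21, 15 are not pairwise coprime, so CRT works modulo lcm(m_i) when all pairwise compatibility conditions hold.
Pairwise compatibility: gcd(m_i, m_j) must divide a_i - a_j for every pair.
Merge one congruence at a time:
  Start: x ≡ 16 (mod 20).
  Combine with x ≡ 13 (mod 21): gcd(20, 21) = 1; 13 - 16 = -3, which IS divisible by 1, so compatible.
    Write x = 16 + 20·t and substitute into x ≡ 13 (mod 21): 20·t ≡ 13 − 16 = -3 (mod 21).
    Reduce coefficients mod 21: 20·t ≡ 18 (mod 21).
    The inverse of 20 mod 21 is 20 (since 20·20 = 400 = 19·21 + 1), so t ≡ 20·18 = 360 ≡ 3 (mod 21).
    Then x = 16 + 20·3 = 76, valid modulo lcm(20, 21) = 420: x ≡ 76 (mod 420).
  Combine with x ≡ 2 (mod 15): gcd(420, 15) = 15, and 2 - 76 = -74 is NOT divisible by 15.
    ⇒ system is inconsistent (no integer solution).

No solution (the system is inconsistent).


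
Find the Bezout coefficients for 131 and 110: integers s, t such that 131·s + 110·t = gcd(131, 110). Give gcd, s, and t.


Euclidean algorithm on (131, 110) — divide until remainder is 0:
  131 = 1 · 110 + 21
  110 = 5 · 21 + 5
  21 = 4 · 5 + 1
  5 = 5 · 1 + 0
gcd(131, 110) = 1.
Track Bezout coefficients alongside the remainders: start with r₀ = 131 = a·1 + b·0 (s = 1, t = 0) and r₁ = 110 = a·0 + b·1 (s = 0, t = 1); each new remainder r_{k+1} = r_{k-1} − q_k·r_k inherits s_{k+1} = s_{k-1} − q_k·s_k, t_{k+1} = t_{k-1} − q_k·t_k, so r_k = a·s_k + b·t_k at every step:
  q = 1: r = 21, s = 1 − 1·0 = 1, t = 0 − 1·1 = -1  (check: 131·1 + 110·(-1) = 21)
  q = 5: r = 5, s = 0 − 5·1 = -5, t = 1 − 5·(-1) = 6  (check: 131·(-5) + 110·6 = 5)
  q = 4: r = 1, s = 1 − 4·(-5) = 21, t = -1 − 4·6 = -25  (check: 131·21 + 110·(-25) = 1)
The row with r = 1 (the gcd) gives the Bezout coefficients s = 21, t = -25.
Result: 131 · (21) + 110 · (-25) = 1.

gcd(131, 110) = 1; s = 21, t = -25 (check: 131·21 + 110·(-25) = 1).


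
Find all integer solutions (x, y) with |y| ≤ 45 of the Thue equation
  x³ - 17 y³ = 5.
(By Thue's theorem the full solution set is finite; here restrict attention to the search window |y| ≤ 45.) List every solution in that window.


The equation is x³ - 17y³ = 5. For fixed y, x³ = 17·y³ + 5, so a solution requires the RHS to be a perfect cube.
Strategy: iterate y from -45 to 45, compute RHS = 17·y³ + 5, and check whether it is a (positive or negative) perfect cube.
Check small values of y:
  y = 0: RHS = 5 is not a perfect cube.
  y = 1: RHS = 22 is not a perfect cube.
  y = -1: RHS = -12 is not a perfect cube.
  y = 2: RHS = 141 is not a perfect cube.
  y = -2: RHS = -131 is not a perfect cube.
  y = 3: RHS = 464 is not a perfect cube.
  y = -3: RHS = -454 is not a perfect cube.
Continuing the search up to |y| = 45 finds no solutions either.
No (x, y) in the scanned range satisfies the equation.

No integer solutions with |y| ≤ 45.


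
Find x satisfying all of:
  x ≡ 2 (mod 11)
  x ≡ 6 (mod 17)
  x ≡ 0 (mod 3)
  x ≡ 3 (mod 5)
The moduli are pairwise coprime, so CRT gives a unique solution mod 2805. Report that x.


Product of moduli M = 11 · 17 · 3 · 5 = 2805.
Merge one congruence at a time:
  Start: x ≡ 2 (mod 11).
  Combine with x ≡ 6 (mod 17); new modulus lcm = 187.
    Write x = 2 + 11·t and substitute into x ≡ 6 (mod 17): 11·t ≡ 6 − 2 = 4 (mod 17).
    The inverse of 11 mod 17 is 14 (since 11·14 = 154 = 9·17 + 1), so t ≡ 14·4 = 56 ≡ 5 (mod 17).
    Then x = 2 + 11·5 = 57, valid modulo lcm(11, 17) = 187: x ≡ 57 (mod 187).
  Combine with x ≡ 0 (mod 3); new modulus lcm = 561.
    Write x = 57 + 187·t and substitute into x ≡ 0 (mod 3): 187·t ≡ 0 − 57 = -57 (mod 3).
    Reduce coefficients mod 3: 1·t ≡ 0 (mod 3).
    So t ≡ 0 (mod 3).
    Then x = 57 + 187·0 = 57, valid modulo lcm(187, 3) = 561: x ≡ 57 (mod 561).
  Combine with x ≡ 3 (mod 5); new modulus lcm = 2805.
    Write x = 57 + 561·t and substitute into x ≡ 3 (mod 5): 561·t ≡ 3 − 57 = -54 (mod 5).
    Reduce coefficients mod 5: 1·t ≡ 1 (mod 5).
    So t ≡ 1 (mod 5).
    Then x = 57 + 561·1 = 618, valid modulo lcm(561, 5) = 2805: x ≡ 618 (mod 2805).
Verify against each original: 618 mod 11 = 2, 618 mod 17 = 6, 618 mod 3 = 0, 618 mod 5 = 3.

x ≡ 618 (mod 2805).


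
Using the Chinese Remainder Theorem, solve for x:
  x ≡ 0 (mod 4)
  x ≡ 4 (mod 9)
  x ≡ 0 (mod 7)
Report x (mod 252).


Moduli 4, 9, 7 are pairwise coprime; by CRT there is a unique solution modulo M = 4 · 9 · 7 = 252.
Solve pairwise, accumulating the modulus:
  Start with x ≡ 0 (mod 4).
  Combine with x ≡ 4 (mod 9): since gcd(4, 9) = 1, we get a unique residue mod 36.
    Write x = 0 + 4·t and substitute into x ≡ 4 (mod 9): 4·t ≡ 4 − 0 = 4 (mod 9).
    The inverse of 4 mod 9 is 7 (since 4·7 = 28 = 3·9 + 1), so t ≡ 7·4 = 28 ≡ 1 (mod 9).
    Then x = 0 + 4·1 = 4, valid modulo lcm(4, 9) = 36: x ≡ 4 (mod 36).
  Combine with x ≡ 0 (mod 7): since gcd(36, 7) = 1, we get a unique residue mod 252.
    Write x = 4 + 36·t and substitute into x ≡ 0 (mod 7): 36·t ≡ 0 − 4 = -4 (mod 7).
    Reduce coefficients mod 7: 1·t ≡ 3 (mod 7).
    So t ≡ 3 (mod 7).
    Then x = 4 + 36·3 = 112, valid modulo lcm(36, 7) = 252: x ≡ 112 (mod 252).
Verify: 112 mod 4 = 0 ✓, 112 mod 9 = 4 ✓, 112 mod 7 = 0 ✓.

x ≡ 112 (mod 252).


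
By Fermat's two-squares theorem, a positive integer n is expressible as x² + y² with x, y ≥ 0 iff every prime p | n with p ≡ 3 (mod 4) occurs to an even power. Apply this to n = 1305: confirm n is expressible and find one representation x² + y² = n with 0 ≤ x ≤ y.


Step 1: Factor n = 1305 = 3^2 · 5 · 29.
Step 2: Check the mod-4 condition on each prime factor: 3 ≡ 3 (mod 4), exponent 2 (must be even); 5 ≡ 1 (mod 4), exponent 1; 29 ≡ 1 (mod 4), exponent 1.
All primes ≡ 3 (mod 4) appear to even exponent (or don't appear), so by the two-squares theorem n IS expressible as a sum of two squares.
Step 3: Build a representation. Group n = k² · m with k = 3 and m = 5 · 29 = 145 (a product of primes ≡ 1 (mod 4)); a representation of m scales to one of n via (k·x)² + (k·y)² = k²(x² + y²). Each prime p ≡ 1 (mod 4) is itself a sum of two squares; find a² by testing p − a² for a perfect square:
  5: 5 − 1² = 4 = 2² ⇒ 5 = 1² + 2².
  29: 29 − 1² = 28, 29 − 2² = 25 = 5² ⇒ 29 = 2² + 5².
  Combine using the Brahmagupta–Fibonacci identity (a² + b²)(c² + d²) = (ac − bd)² + (ad + bc)² = (ac + bd)² + (ad − bc)²:
  5 · 29 = 145: from (1² + 2²)(2² + 5²), take (1·2 − 2·5, 1·5 + 2·2) = (2 − 10, 5 + 4) = (-8, 9); dropping signs (only squares matter) gives (8, 9); check 8² + 9² = 64 + 81 = 145 ✓.
  Scale by k = 3: (3·8, 3·9) = (24, 27).
Step 4: Order so x ≤ y and verify: 24² + 27² = 576 + 729 = 1305 = n. ✓

n = 1305 = 24² + 27² (one valid representation with x ≤ y).


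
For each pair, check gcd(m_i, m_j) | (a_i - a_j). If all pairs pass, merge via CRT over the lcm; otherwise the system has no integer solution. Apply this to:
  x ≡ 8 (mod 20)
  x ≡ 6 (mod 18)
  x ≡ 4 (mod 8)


Moduli 20, 18, 8 are not pairwise coprime, so CRT works modulo lcm(m_i) when all pairwise compatibility conditions hold.
Pairwise compatibility: gcd(m_i, m_j) must divide a_i - a_j for every pair.
Merge one congruence at a time:
  Start: x ≡ 8 (mod 20).
  Combine with x ≡ 6 (mod 18): gcd(20, 18) = 2; 6 - 8 = -2, which IS divisible by 2, so compatible.
    Write x = 8 + 20·t and substitute into x ≡ 6 (mod 18): 20·t ≡ 6 − 8 = -2 (mod 18).
    Divide the congruence (and modulus) by g = 2: 10·t ≡ -1 (mod 9).
    Reduce coefficients mod 9: 1·t ≡ 8 (mod 9).
    So t ≡ 8 (mod 9).
    Then x = 8 + 20·8 = 168, valid modulo lcm(20, 18) = 180: x ≡ 168 (mod 180).
  Combine with x ≡ 4 (mod 8): gcd(180, 8) = 4; 4 - 168 = -164, which IS divisible by 4, so compatible.
    Write x = 168 + 180·t and substitute into x ≡ 4 (mod 8): 180·t ≡ 4 − 168 = -164 (mod 8).
    Divide the congruence (and modulus) by g = 4: 45·t ≡ -41 (mod 2).
    Reduce coefficients mod 2: 1·t ≡ 1 (mod 2).
    So t ≡ 1 (mod 2).
    Then x = 168 + 180·1 = 348, valid modulo lcm(180, 8) = 360: x ≡ 348 (mod 360).
Verify: 348 mod 20 = 8, 348 mod 18 = 6, 348 mod 8 = 4.

x ≡ 348 (mod 360).


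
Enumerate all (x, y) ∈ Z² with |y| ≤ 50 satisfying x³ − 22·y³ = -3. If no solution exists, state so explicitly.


The equation is x³ - 22y³ = -3. For fixed y, x³ = 22·y³ − 3, so a solution requires the RHS to be a perfect cube.
Strategy: iterate y from -50 to 50, compute RHS = 22·y³ − 3, and check whether it is a (positive or negative) perfect cube.
Check small values of y:
  y = 0: RHS = -3 is not a perfect cube.
  y = 1: RHS = 19 is not a perfect cube.
  y = -1: RHS = -25 is not a perfect cube.
  y = 2: RHS = 173 is not a perfect cube.
  y = -2: RHS = -179 is not a perfect cube.
  y = 3: RHS = 591 is not a perfect cube.
  y = -3: RHS = -597 is not a perfect cube.
Continuing the search up to |y| = 50 finds no solutions either.
No (x, y) in the scanned range satisfies the equation.

No integer solutions with |y| ≤ 50.


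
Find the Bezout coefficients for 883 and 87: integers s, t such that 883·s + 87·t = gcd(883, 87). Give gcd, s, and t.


Euclidean algorithm on (883, 87) — divide until remainder is 0:
  883 = 10 · 87 + 13
  87 = 6 · 13 + 9
  13 = 1 · 9 + 4
  9 = 2 · 4 + 1
  4 = 4 · 1 + 0
gcd(883, 87) = 1.
Track Bezout coefficients alongside the remainders: start with r₀ = 883 = a·1 + b·0 (s = 1, t = 0) and r₁ = 87 = a·0 + b·1 (s = 0, t = 1); each new remainder r_{k+1} = r_{k-1} − q_k·r_k inherits s_{k+1} = s_{k-1} − q_k·s_k, t_{k+1} = t_{k-1} − q_k·t_k, so r_k = a·s_k + b·t_k at every step:
  q = 10: r = 13, s = 1 − 10·0 = 1, t = 0 − 10·1 = -10  (check: 883·1 + 87·(-10) = 13)
  q = 6: r = 9, s = 0 − 6·1 = -6, t = 1 − 6·(-10) = 61  (check: 883·(-6) + 87·61 = 9)
  q = 1: r = 4, s = 1 − 1·(-6) = 7, t = -10 − 1·61 = -71  (check: 883·7 + 87·(-71) = 4)
  q = 2: r = 1, s = -6 − 2·7 = -20, t = 61 − 2·(-71) = 203  (check: 883·(-20) + 87·203 = 1)
The row with r = 1 (the gcd) gives the Bezout coefficients s = -20, t = 203.
Result: 883 · (-20) + 87 · (203) = 1.

gcd(883, 87) = 1; s = -20, t = 203 (check: 883·(-20) + 87·203 = 1).


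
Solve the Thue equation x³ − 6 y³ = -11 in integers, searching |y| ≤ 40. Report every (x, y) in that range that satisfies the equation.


The equation is x³ - 6y³ = -11. For fixed y, x³ = 6·y³ − 11, so a solution requires the RHS to be a perfect cube.
Strategy: iterate y from -40 to 40, compute RHS = 6·y³ − 11, and check whether it is a (positive or negative) perfect cube.
Check small values of y:
  y = 0: RHS = -11 is not a perfect cube.
  y = 1: RHS = -5 is not a perfect cube.
  y = -1: RHS = -17 is not a perfect cube.
  y = 2: RHS = 37 is not a perfect cube.
  y = -2: RHS = -59 is not a perfect cube.
  y = 3: RHS = 151 is not a perfect cube.
  y = -3: RHS = -173 is not a perfect cube.
Continuing the search up to |y| = 40 finds no solutions either.
No (x, y) in the scanned range satisfies the equation.

No integer solutions with |y| ≤ 40.


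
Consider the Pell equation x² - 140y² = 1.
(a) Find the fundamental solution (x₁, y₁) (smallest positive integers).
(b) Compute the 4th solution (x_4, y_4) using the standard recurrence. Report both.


Step 1: Find the fundamental solution (x₁, y₁) of x² - 140y² = 1.
  Expand √140 as a continued fraction. a₀ = ⌊√140⌋ = 11; iterate m_{k+1} = d_k·a_k − m_k, d_{k+1} = (140 − m_{k+1}²)/d_k, a_{k+1} = ⌊(a₀ + m_{k+1})/d_{k+1}⌋ (starting m₀ = 0, d₀ = 1), with convergents p_k = a_k·p_{k-1} + p_{k-2}, q_k = a_k·q_{k-1} + q_{k-2} (p₋₁ = 1, q₋₁ = 0):
  k = 0: a₀ = 11; p₀/q₀ = 11/1; p₀² − 140·q₀² = 121 − 140 = -19.
  k = 1: m = 11, d = 19, a = ⌊(11 + 11)/19⌋ = 1; p/q = (1·11 + 1)/(1·1 + 0) = 12/1; p² − 140·q² = 144 − 140 = 4.
  k = 2: m = 8, d = 4, a = ⌊(11 + 8)/4⌋ = 4; p/q = (4·12 + 11)/(4·1 + 1) = 59/5; p² − 140·q² = 3481 − 3500 = -19.
  k = 3: m = 8, d = 19, a = ⌊(11 + 8)/19⌋ = 1; p/q = (1·59 + 12)/(1·5 + 1) = 71/6; p² − 140·q² = 5041 − 5040 = 1.
  The first convergent with p² − 140·q² = 1 gives the fundamental solution (x₁, y₁) = (71, 6).
Step 2: Apply the recurrence (x_{n+1}, y_{n+1}) = (x₁x_n + 140y₁y_n, x₁y_n + y₁x_n) repeatedly.
  From (x_1, y_1) = (71, 6): x_2 = 71·71 + 140·6·6 = 10081; y_2 = 71·6 + 6·71 = 852.
  From (x_2, y_2) = (10081, 852): x_3 = 71·10081 + 140·6·852 = 1431431; y_3 = 71·852 + 6·10081 = 120978.
  From (x_3, y_3) = (1431431, 120978): x_4 = 71·1431431 + 140·6·120978 = 203253121; y_4 = 71·120978 + 6·1431431 = 17178024.
Step 3: Verify x_4² - 140·y_4² = 41311831196240641 - 41311831196240640 = 1 (should be 1). ✓

(x_1, y_1) = (71, 6); (x_4, y_4) = (203253121, 17178024).


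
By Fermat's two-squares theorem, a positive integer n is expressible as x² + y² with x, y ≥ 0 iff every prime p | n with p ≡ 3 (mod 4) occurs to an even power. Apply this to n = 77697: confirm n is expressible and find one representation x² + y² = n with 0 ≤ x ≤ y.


Step 1: Factor n = 77697 = 3^2 · 89 · 97.
Step 2: Check the mod-4 condition on each prime factor: 3 ≡ 3 (mod 4), exponent 2 (must be even); 89 ≡ 1 (mod 4), exponent 1; 97 ≡ 1 (mod 4), exponent 1.
All primes ≡ 3 (mod 4) appear to even exponent (or don't appear), so by the two-squares theorem n IS expressible as a sum of two squares.
Step 3: Build a representation. Group n = k² · m with k = 3 and m = 89 · 97 = 8633 (a product of primes ≡ 1 (mod 4)); a representation of m scales to one of n via (k·x)² + (k·y)² = k²(x² + y²). Each prime p ≡ 1 (mod 4) is itself a sum of two squares; find a² by testing p − a² for a perfect square:
  89: 89 − 1² = 88, 89 − 2² = 85, 89 − 3² = 80, 89 − 4² = 73, 89 − 5² = 64 = 8² ⇒ 89 = 5² + 8².
  97: 97 − 1² = 96, 97 − 2² = 93, 97 − 3² = 88, 97 − 4² = 81 = 9² ⇒ 97 = 4² + 9².
  Combine using the Brahmagupta–Fibonacci identity (a² + b²)(c² + d²) = (ac − bd)² + (ad + bc)² = (ac + bd)² + (ad − bc)²:
  89 · 97 = 8633: from (5² + 8²)(4² + 9²), take (5·4 − 8·9, 5·9 + 8·4) = (20 − 72, 45 + 32) = (-52, 77); dropping signs (only squares matter) gives (52, 77); check 52² + 77² = 2704 + 5929 = 8633 ✓.
  Scale by k = 3: (3·52, 3·77) = (156, 231).
Step 4: Order so x ≤ y and verify: 156² + 231² = 24336 + 53361 = 77697 = n. ✓

n = 77697 = 156² + 231² (one valid representation with x ≤ y).


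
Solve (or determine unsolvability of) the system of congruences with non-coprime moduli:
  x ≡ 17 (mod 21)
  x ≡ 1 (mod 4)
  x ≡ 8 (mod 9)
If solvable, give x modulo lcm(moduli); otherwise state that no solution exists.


Moduli 21, 4, 9 are not pairwise coprime, so CRT works modulo lcm(m_i) when all pairwise compatibility conditions hold.
Pairwise compatibility: gcd(m_i, m_j) must divide a_i - a_j for every pair.
Merge one congruence at a time:
  Start: x ≡ 17 (mod 21).
  Combine with x ≡ 1 (mod 4): gcd(21, 4) = 1; 1 - 17 = -16, which IS divisible by 1, so compatible.
    Write x = 17 + 21·t and substitute into x ≡ 1 (mod 4): 21·t ≡ 1 − 17 = -16 (mod 4).
    Reduce coefficients mod 4: 1·t ≡ 0 (mod 4).
    So t ≡ 0 (mod 4).
    Then x = 17 + 21·0 = 17, valid modulo lcm(21, 4) = 84: x ≡ 17 (mod 84).
  Combine with x ≡ 8 (mod 9): gcd(84, 9) = 3; 8 - 17 = -9, which IS divisible by 3, so compatible.
    Write x = 17 + 84·t and substitute into x ≡ 8 (mod 9): 84·t ≡ 8 − 17 = -9 (mod 9).
    Divide the congruence (and modulus) by g = 3: 28·t ≡ -3 (mod 3).
    Reduce coefficients mod 3: 1·t ≡ 0 (mod 3).
    So t ≡ 0 (mod 3).
    Then x = 17 + 84·0 = 17, valid modulo lcm(84, 9) = 252: x ≡ 17 (mod 252).
Verify: 17 mod 21 = 17, 17 mod 4 = 1, 17 mod 9 = 8.

x ≡ 17 (mod 252).


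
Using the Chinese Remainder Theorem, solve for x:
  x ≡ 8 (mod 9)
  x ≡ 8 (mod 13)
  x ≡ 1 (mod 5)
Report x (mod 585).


Moduli 9, 13, 5 are pairwise coprime; by CRT there is a unique solution modulo M = 9 · 13 · 5 = 585.
Solve pairwise, accumulating the modulus:
  Start with x ≡ 8 (mod 9).
  Combine with x ≡ 8 (mod 13): since gcd(9, 13) = 1, we get a unique residue mod 117.
    Write x = 8 + 9·t and substitute into x ≡ 8 (mod 13): 9·t ≡ 8 − 8 = 0 (mod 13).
    The inverse of 9 mod 13 is 3 (since 9·3 = 27 = 2·13 + 1), so t ≡ 3·0 = 0 ≡ 0 (mod 13).
    Then x = 8 + 9·0 = 8, valid modulo lcm(9, 13) = 117: x ≡ 8 (mod 117).
  Combine with x ≡ 1 (mod 5): since gcd(117, 5) = 1, we get a unique residue mod 585.
    Write x = 8 + 117·t and substitute into x ≡ 1 (mod 5): 117·t ≡ 1 − 8 = -7 (mod 5).
    Reduce coefficients mod 5: 2·t ≡ 3 (mod 5).
    The inverse of 2 mod 5 is 3 (since 2·3 = 6 = 1·5 + 1), so t ≡ 3·3 = 9 ≡ 4 (mod 5).
    Then x = 8 + 117·4 = 476, valid modulo lcm(117, 5) = 585: x ≡ 476 (mod 585).
Verify: 476 mod 9 = 8 ✓, 476 mod 13 = 8 ✓, 476 mod 5 = 1 ✓.

x ≡ 476 (mod 585).


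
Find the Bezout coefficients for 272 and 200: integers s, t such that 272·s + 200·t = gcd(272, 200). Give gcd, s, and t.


Euclidean algorithm on (272, 200) — divide until remainder is 0:
  272 = 1 · 200 + 72
  200 = 2 · 72 + 56
  72 = 1 · 56 + 16
  56 = 3 · 16 + 8
  16 = 2 · 8 + 0
gcd(272, 200) = 8.
Track Bezout coefficients alongside the remainders: start with r₀ = 272 = a·1 + b·0 (s = 1, t = 0) and r₁ = 200 = a·0 + b·1 (s = 0, t = 1); each new remainder r_{k+1} = r_{k-1} − q_k·r_k inherits s_{k+1} = s_{k-1} − q_k·s_k, t_{k+1} = t_{k-1} − q_k·t_k, so r_k = a·s_k + b·t_k at every step:
  q = 1: r = 72, s = 1 − 1·0 = 1, t = 0 − 1·1 = -1  (check: 272·1 + 200·(-1) = 72)
  q = 2: r = 56, s = 0 − 2·1 = -2, t = 1 − 2·(-1) = 3  (check: 272·(-2) + 200·3 = 56)
  q = 1: r = 16, s = 1 − 1·(-2) = 3, t = -1 − 1·3 = -4  (check: 272·3 + 200·(-4) = 16)
  q = 3: r = 8, s = -2 − 3·3 = -11, t = 3 − 3·(-4) = 15  (check: 272·(-11) + 200·15 = 8)
The row with r = 8 (the gcd) gives the Bezout coefficients s = -11, t = 15.
Result: 272 · (-11) + 200 · (15) = 8.

gcd(272, 200) = 8; s = -11, t = 15 (check: 272·(-11) + 200·15 = 8).


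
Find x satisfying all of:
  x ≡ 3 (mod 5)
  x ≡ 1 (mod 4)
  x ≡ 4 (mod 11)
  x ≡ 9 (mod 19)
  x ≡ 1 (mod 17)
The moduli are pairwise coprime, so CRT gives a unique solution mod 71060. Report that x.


Product of moduli M = 5 · 4 · 11 · 19 · 17 = 71060.
Merge one congruence at a time:
  Start: x ≡ 3 (mod 5).
  Combine with x ≡ 1 (mod 4); new modulus lcm = 20.
    Write x = 3 + 5·t and substitute into x ≡ 1 (mod 4): 5·t ≡ 1 − 3 = -2 (mod 4).
    Reduce coefficients mod 4: 1·t ≡ 2 (mod 4).
    So t ≡ 2 (mod 4).
    Then x = 3 + 5·2 = 13, valid modulo lcm(5, 4) = 20: x ≡ 13 (mod 20).
  Combine with x ≡ 4 (mod 11); new modulus lcm = 220.
    Write x = 13 + 20·t and substitute into x ≡ 4 (mod 11): 20·t ≡ 4 − 13 = -9 (mod 11).
    Reduce coefficients mod 11: 9·t ≡ 2 (mod 11).
    The inverse of 9 mod 11 is 5 (since 9·5 = 45 = 4·11 + 1), so t ≡ 5·2 = 10 ≡ 10 (mod 11).
    Then x = 13 + 20·10 = 213, valid modulo lcm(20, 11) = 220: x ≡ 213 (mod 220).
  Combine with x ≡ 9 (mod 19); new modulus lcm = 4180.
    Write x = 213 + 220·t and substitute into x ≡ 9 (mod 19): 220·t ≡ 9 − 213 = -204 (mod 19).
    Reduce coefficients mod 19: 11·t ≡ 5 (mod 19).
    The inverse of 11 mod 19 is 7 (since 11·7 = 77 = 4·19 + 1), so t ≡ 7·5 = 35 ≡ 16 (mod 19).
    Then x = 213 + 220·16 = 3733, valid modulo lcm(220, 19) = 4180: x ≡ 3733 (mod 4180).
  Combine with x ≡ 1 (mod 17); new modulus lcm = 71060.
    Write x = 3733 + 4180·t and substitute into x ≡ 1 (mod 17): 4180·t ≡ 1 − 3733 = -3732 (mod 17).
    Reduce coefficients mod 17: 15·t ≡ 8 (mod 17).
    The inverse of 15 mod 17 is 8 (since 15·8 = 120 = 7·17 + 1), so t ≡ 8·8 = 64 ≡ 13 (mod 17).
    Then x = 3733 + 4180·13 = 58073, valid modulo lcm(4180, 17) = 71060: x ≡ 58073 (mod 71060).
Verify against each original: 58073 mod 5 = 3, 58073 mod 4 = 1, 58073 mod 11 = 4, 58073 mod 19 = 9, 58073 mod 17 = 1.

x ≡ 58073 (mod 71060).


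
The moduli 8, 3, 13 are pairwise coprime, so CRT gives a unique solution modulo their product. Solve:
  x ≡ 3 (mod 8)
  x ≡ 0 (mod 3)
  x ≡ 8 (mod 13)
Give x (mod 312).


Moduli 8, 3, 13 are pairwise coprime; by CRT there is a unique solution modulo M = 8 · 3 · 13 = 312.
Solve pairwise, accumulating the modulus:
  Start with x ≡ 3 (mod 8).
  Combine with x ≡ 0 (mod 3): since gcd(8, 3) = 1, we get a unique residue mod 24.
    Write x = 3 + 8·t and substitute into x ≡ 0 (mod 3): 8·t ≡ 0 − 3 = -3 (mod 3).
    Reduce coefficients mod 3: 2·t ≡ 0 (mod 3).
    The inverse of 2 mod 3 is 2 (since 2·2 = 4 = 1·3 + 1), so t ≡ 2·0 = 0 ≡ 0 (mod 3).
    Then x = 3 + 8·0 = 3, valid modulo lcm(8, 3) = 24: x ≡ 3 (mod 24).
  Combine with x ≡ 8 (mod 13): since gcd(24, 13) = 1, we get a unique residue mod 312.
    Write x = 3 + 24·t and substitute into x ≡ 8 (mod 13): 24·t ≡ 8 − 3 = 5 (mod 13).
    Reduce coefficients mod 13: 11·t ≡ 5 (mod 13).
    The inverse of 11 mod 13 is 6 (since 11·6 = 66 = 5·13 + 1), so t ≡ 6·5 = 30 ≡ 4 (mod 13).
    Then x = 3 + 24·4 = 99, valid modulo lcm(24, 13) = 312: x ≡ 99 (mod 312).
Verify: 99 mod 8 = 3 ✓, 99 mod 3 = 0 ✓, 99 mod 13 = 8 ✓.

x ≡ 99 (mod 312).
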